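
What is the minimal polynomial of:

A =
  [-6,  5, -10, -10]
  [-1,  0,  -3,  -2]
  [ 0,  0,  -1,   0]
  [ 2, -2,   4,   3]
x^3 + 3*x^2 + 3*x + 1

The characteristic polynomial is χ_A(x) = (x + 1)^4, so the eigenvalues are known. The minimal polynomial is
  m_A(x) = Π_λ (x − λ)^{k_λ}
where k_λ is the size of the *largest* Jordan block for λ (equivalently, the smallest k with (A − λI)^k v = 0 for every generalised eigenvector v of λ).

  λ = -1: largest Jordan block has size 3, contributing (x + 1)^3

So m_A(x) = (x + 1)^3 = x^3 + 3*x^2 + 3*x + 1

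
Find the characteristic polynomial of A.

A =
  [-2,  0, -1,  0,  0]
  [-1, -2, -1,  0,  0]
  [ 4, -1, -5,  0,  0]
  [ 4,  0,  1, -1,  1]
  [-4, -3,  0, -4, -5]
x^5 + 15*x^4 + 90*x^3 + 270*x^2 + 405*x + 243

Expanding det(x·I − A) (e.g. by cofactor expansion or by noting that A is similar to its Jordan form J, which has the same characteristic polynomial as A) gives
  χ_A(x) = x^5 + 15*x^4 + 90*x^3 + 270*x^2 + 405*x + 243
which factors as (x + 3)^5. The eigenvalues (with algebraic multiplicities) are λ = -3 with multiplicity 5.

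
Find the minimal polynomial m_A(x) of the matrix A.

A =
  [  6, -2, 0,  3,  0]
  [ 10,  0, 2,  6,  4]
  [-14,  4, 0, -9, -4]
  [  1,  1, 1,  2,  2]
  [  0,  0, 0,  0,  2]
x^3 - 6*x^2 + 12*x - 8

The characteristic polynomial is χ_A(x) = (x - 2)^5, so the eigenvalues are known. The minimal polynomial is
  m_A(x) = Π_λ (x − λ)^{k_λ}
where k_λ is the size of the *largest* Jordan block for λ (equivalently, the smallest k with (A − λI)^k v = 0 for every generalised eigenvector v of λ).

  λ = 2: largest Jordan block has size 3, contributing (x − 2)^3

So m_A(x) = (x - 2)^3 = x^3 - 6*x^2 + 12*x - 8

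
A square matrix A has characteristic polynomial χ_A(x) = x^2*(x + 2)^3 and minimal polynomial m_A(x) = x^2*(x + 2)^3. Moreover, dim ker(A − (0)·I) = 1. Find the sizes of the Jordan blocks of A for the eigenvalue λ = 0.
Block sizes for λ = 0: [2]

Step 1 — from the characteristic polynomial, algebraic multiplicity of λ = 0 is 2. From dim ker(A − (0)·I) = 1, there are exactly 1 Jordan blocks for λ = 0.
Step 2 — from the minimal polynomial, the factor (x − 0)^2 tells us the largest block for λ = 0 has size 2.
Step 3 — with total size 2, 1 blocks, and largest block 2, the block sizes (in nonincreasing order) are [2].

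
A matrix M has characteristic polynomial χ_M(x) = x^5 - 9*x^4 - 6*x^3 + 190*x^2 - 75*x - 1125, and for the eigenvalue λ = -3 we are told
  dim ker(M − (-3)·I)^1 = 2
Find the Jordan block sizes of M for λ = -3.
Block sizes for λ = -3: [1, 1]

From the dimensions of kernels of powers, the number of Jordan blocks of size at least j is d_j − d_{j−1} where d_j = dim ker(N^j) (with d_0 = 0). Computing the differences gives [2].
The number of blocks of size exactly k is (#blocks of size ≥ k) − (#blocks of size ≥ k + 1), so the partition is: 2 block(s) of size 1.
In nonincreasing order the block sizes are [1, 1].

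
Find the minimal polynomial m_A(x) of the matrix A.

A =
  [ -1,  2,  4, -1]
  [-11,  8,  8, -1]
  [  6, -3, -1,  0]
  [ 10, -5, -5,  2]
x^3 - 6*x^2 + 12*x - 8

The characteristic polynomial is χ_A(x) = (x - 2)^4, so the eigenvalues are known. The minimal polynomial is
  m_A(x) = Π_λ (x − λ)^{k_λ}
where k_λ is the size of the *largest* Jordan block for λ (equivalently, the smallest k with (A − λI)^k v = 0 for every generalised eigenvector v of λ).

  λ = 2: largest Jordan block has size 3, contributing (x − 2)^3

So m_A(x) = (x - 2)^3 = x^3 - 6*x^2 + 12*x - 8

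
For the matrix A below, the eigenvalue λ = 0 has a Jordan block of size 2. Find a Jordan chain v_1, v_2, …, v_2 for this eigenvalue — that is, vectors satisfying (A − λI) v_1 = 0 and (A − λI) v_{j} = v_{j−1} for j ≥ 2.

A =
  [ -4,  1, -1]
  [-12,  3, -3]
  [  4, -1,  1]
A Jordan chain for λ = 0 of length 2:
v_1 = (-4, -12, 4)ᵀ
v_2 = (1, 0, 0)ᵀ

Let N = A − (0)·I. We want v_2 with N^2 v_2 = 0 but N^1 v_2 ≠ 0; then v_{j-1} := N · v_j for j = 2, …, 2.

Pick v_2 = (1, 0, 0)ᵀ.
Then v_1 = N · v_2 = (-4, -12, 4)ᵀ.

Sanity check: (A − (0)·I) v_1 = (0, 0, 0)ᵀ = 0. ✓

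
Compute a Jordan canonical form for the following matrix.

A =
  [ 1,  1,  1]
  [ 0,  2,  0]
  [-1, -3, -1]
J_2(0) ⊕ J_1(2)

The characteristic polynomial is
  det(x·I − A) = x^3 - 2*x^2 = x^2*(x - 2)

Eigenvalues and multiplicities (the geometric multiplicity of λ is n − rank(A − λI), which equals the number of Jordan blocks for λ):
  λ = 0: algebraic multiplicity = 2, geometric multiplicity = 1
  λ = 2: algebraic multiplicity = 1, geometric multiplicity = 1

Determining the block sizes for each eigenvalue:
  λ = 0: one block (gm = 1), so the single block has size am = 2 → block sizes [2]
  λ = 2: one block (gm = 1), so the single block has size am = 1 → block sizes [1]

Assembling the blocks gives a Jordan form
J =
  [0, 1, 0]
  [0, 0, 0]
  [0, 0, 2]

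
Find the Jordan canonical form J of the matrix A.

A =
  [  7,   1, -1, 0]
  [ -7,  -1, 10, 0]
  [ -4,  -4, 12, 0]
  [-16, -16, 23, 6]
J_3(6) ⊕ J_1(6)

The characteristic polynomial is
  det(x·I − A) = x^4 - 24*x^3 + 216*x^2 - 864*x + 1296 = (x - 6)^4

Eigenvalues and multiplicities (the geometric multiplicity of λ is n − rank(A − λI), which equals the number of Jordan blocks for λ):
  λ = 6: algebraic multiplicity = 4, geometric multiplicity = 2

Determining the block sizes for each eigenvalue:
  λ = 6: with am = 4 and gm = 2, the partition is not yet determined (e.g. several partitions of 4 into 2 parts exist). Let N = A − (6)·I. Computing rank(N^1) = 2, rank(N^2) = 1, rank(N^3) = 0; the number of blocks of size ≥ j is rank(N^{j−1}) − rank(N^j), giving [2, 1, 1]. So we have 1 block(s) of size 3, 1 block(s) of size 1 → block sizes [3, 1]

Assembling the blocks gives a Jordan form
J =
  [6, 1, 0, 0]
  [0, 6, 1, 0]
  [0, 0, 6, 0]
  [0, 0, 0, 6]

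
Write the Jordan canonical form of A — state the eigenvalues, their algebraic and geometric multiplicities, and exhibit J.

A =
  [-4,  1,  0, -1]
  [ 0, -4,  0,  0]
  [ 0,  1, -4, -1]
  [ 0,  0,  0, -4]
J_2(-4) ⊕ J_1(-4) ⊕ J_1(-4)

The characteristic polynomial is
  det(x·I − A) = x^4 + 16*x^3 + 96*x^2 + 256*x + 256 = (x + 4)^4

Eigenvalues and multiplicities (the geometric multiplicity of λ is n − rank(A − λI), which equals the number of Jordan blocks for λ):
  λ = -4: algebraic multiplicity = 4, geometric multiplicity = 3

Determining the block sizes for each eigenvalue:
  λ = -4: 3 blocks summing to 4 forces exactly one block of size 2 and the rest size 1 → block sizes [2, 1, 1]

Assembling the blocks gives a Jordan form
J =
  [-4,  1,  0,  0]
  [ 0, -4,  0,  0]
  [ 0,  0, -4,  0]
  [ 0,  0,  0, -4]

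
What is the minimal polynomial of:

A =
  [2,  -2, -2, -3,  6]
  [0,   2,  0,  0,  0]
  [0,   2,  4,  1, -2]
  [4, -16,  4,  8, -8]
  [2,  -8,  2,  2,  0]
x^3 - 10*x^2 + 32*x - 32

The characteristic polynomial is χ_A(x) = (x - 4)^3*(x - 2)^2, so the eigenvalues are known. The minimal polynomial is
  m_A(x) = Π_λ (x − λ)^{k_λ}
where k_λ is the size of the *largest* Jordan block for λ (equivalently, the smallest k with (A − λI)^k v = 0 for every generalised eigenvector v of λ).

  λ = 2: largest Jordan block has size 1, contributing (x − 2)
  λ = 4: largest Jordan block has size 2, contributing (x − 4)^2

So m_A(x) = (x - 4)^2*(x - 2) = x^3 - 10*x^2 + 32*x - 32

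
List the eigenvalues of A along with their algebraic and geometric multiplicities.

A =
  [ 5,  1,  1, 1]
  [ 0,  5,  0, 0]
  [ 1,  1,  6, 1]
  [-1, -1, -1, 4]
λ = 5: alg = 4, geom = 2

Step 1 — factor the characteristic polynomial to read off the algebraic multiplicities:
  χ_A(x) = (x - 5)^4

Step 2 — compute geometric multiplicities via the rank-nullity identity g(λ) = n − rank(A − λI):
  rank(A − (5)·I) = 2, so dim ker(A − (5)·I) = n − 2 = 2

Summary:
  λ = 5: algebraic multiplicity = 4, geometric multiplicity = 2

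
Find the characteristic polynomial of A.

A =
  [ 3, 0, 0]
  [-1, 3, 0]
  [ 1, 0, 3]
x^3 - 9*x^2 + 27*x - 27

Expanding det(x·I − A) (e.g. by cofactor expansion or by noting that A is similar to its Jordan form J, which has the same characteristic polynomial as A) gives
  χ_A(x) = x^3 - 9*x^2 + 27*x - 27
which factors as (x - 3)^3. The eigenvalues (with algebraic multiplicities) are λ = 3 with multiplicity 3.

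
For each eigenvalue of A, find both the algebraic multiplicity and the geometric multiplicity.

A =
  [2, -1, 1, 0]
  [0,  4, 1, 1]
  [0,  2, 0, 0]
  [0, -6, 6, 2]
λ = 2: alg = 4, geom = 2

Step 1 — factor the characteristic polynomial to read off the algebraic multiplicities:
  χ_A(x) = (x - 2)^4

Step 2 — compute geometric multiplicities via the rank-nullity identity g(λ) = n − rank(A − λI):
  rank(A − (2)·I) = 2, so dim ker(A − (2)·I) = n − 2 = 2

Summary:
  λ = 2: algebraic multiplicity = 4, geometric multiplicity = 2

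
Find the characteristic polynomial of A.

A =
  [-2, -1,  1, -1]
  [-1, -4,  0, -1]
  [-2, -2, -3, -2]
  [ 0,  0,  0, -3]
x^4 + 12*x^3 + 54*x^2 + 108*x + 81

Expanding det(x·I − A) (e.g. by cofactor expansion or by noting that A is similar to its Jordan form J, which has the same characteristic polynomial as A) gives
  χ_A(x) = x^4 + 12*x^3 + 54*x^2 + 108*x + 81
which factors as (x + 3)^4. The eigenvalues (with algebraic multiplicities) are λ = -3 with multiplicity 4.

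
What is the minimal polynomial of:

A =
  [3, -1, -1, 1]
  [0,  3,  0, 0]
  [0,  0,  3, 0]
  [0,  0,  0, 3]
x^2 - 6*x + 9

The characteristic polynomial is χ_A(x) = (x - 3)^4, so the eigenvalues are known. The minimal polynomial is
  m_A(x) = Π_λ (x − λ)^{k_λ}
where k_λ is the size of the *largest* Jordan block for λ (equivalently, the smallest k with (A − λI)^k v = 0 for every generalised eigenvector v of λ).

  λ = 3: largest Jordan block has size 2, contributing (x − 3)^2

So m_A(x) = (x - 3)^2 = x^2 - 6*x + 9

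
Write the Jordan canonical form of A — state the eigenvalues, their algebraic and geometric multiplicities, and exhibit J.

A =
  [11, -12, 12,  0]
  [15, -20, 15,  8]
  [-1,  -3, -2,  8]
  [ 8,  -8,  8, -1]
J_2(-5) ⊕ J_1(-1) ⊕ J_1(-1)

The characteristic polynomial is
  det(x·I − A) = x^4 + 12*x^3 + 46*x^2 + 60*x + 25 = (x + 1)^2*(x + 5)^2

Eigenvalues and multiplicities (the geometric multiplicity of λ is n − rank(A − λI), which equals the number of Jordan blocks for λ):
  λ = -5: algebraic multiplicity = 2, geometric multiplicity = 1
  λ = -1: algebraic multiplicity = 2, geometric multiplicity = 2

Determining the block sizes for each eigenvalue:
  λ = -5: one block (gm = 1), so the single block has size am = 2 → block sizes [2]
  λ = -1: gm = am = 2, so every block has size 1 → block sizes [1, 1]

Assembling the blocks gives a Jordan form
J =
  [-5,  1,  0,  0]
  [ 0, -5,  0,  0]
  [ 0,  0, -1,  0]
  [ 0,  0,  0, -1]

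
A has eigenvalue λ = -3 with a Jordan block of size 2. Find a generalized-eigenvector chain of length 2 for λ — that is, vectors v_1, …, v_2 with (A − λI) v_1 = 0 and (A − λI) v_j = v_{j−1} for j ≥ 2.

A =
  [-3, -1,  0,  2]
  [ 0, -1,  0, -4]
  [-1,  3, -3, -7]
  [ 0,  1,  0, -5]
A Jordan chain for λ = -3 of length 2:
v_1 = (0, 0, -1, 0)ᵀ
v_2 = (1, 0, 0, 0)ᵀ

Let N = A − (-3)·I. We want v_2 with N^2 v_2 = 0 but N^1 v_2 ≠ 0; then v_{j-1} := N · v_j for j = 2, …, 2.

Pick v_2 = (1, 0, 0, 0)ᵀ.
Then v_1 = N · v_2 = (0, 0, -1, 0)ᵀ.

Sanity check: (A − (-3)·I) v_1 = (0, 0, 0, 0)ᵀ = 0. ✓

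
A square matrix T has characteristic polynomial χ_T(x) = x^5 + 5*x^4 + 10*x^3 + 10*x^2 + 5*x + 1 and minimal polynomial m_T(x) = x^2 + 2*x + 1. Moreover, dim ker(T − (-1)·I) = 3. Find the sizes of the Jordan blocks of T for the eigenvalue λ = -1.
Block sizes for λ = -1: [2, 2, 1]

Step 1 — from the characteristic polynomial, algebraic multiplicity of λ = -1 is 5. From dim ker(T − (-1)·I) = 3, there are exactly 3 Jordan blocks for λ = -1.
Step 2 — from the minimal polynomial, the factor (x + 1)^2 tells us the largest block for λ = -1 has size 2.
Step 3 — with total size 5, 3 blocks, and largest block 2, the block sizes (in nonincreasing order) are [2, 2, 1].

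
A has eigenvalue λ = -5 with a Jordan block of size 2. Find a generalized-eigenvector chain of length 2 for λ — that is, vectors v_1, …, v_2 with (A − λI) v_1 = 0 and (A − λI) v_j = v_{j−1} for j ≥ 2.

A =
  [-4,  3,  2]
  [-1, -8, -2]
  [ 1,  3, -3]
A Jordan chain for λ = -5 of length 2:
v_1 = (1, -1, 1)ᵀ
v_2 = (1, 0, 0)ᵀ

Let N = A − (-5)·I. We want v_2 with N^2 v_2 = 0 but N^1 v_2 ≠ 0; then v_{j-1} := N · v_j for j = 2, …, 2.

Pick v_2 = (1, 0, 0)ᵀ.
Then v_1 = N · v_2 = (1, -1, 1)ᵀ.

Sanity check: (A − (-5)·I) v_1 = (0, 0, 0)ᵀ = 0. ✓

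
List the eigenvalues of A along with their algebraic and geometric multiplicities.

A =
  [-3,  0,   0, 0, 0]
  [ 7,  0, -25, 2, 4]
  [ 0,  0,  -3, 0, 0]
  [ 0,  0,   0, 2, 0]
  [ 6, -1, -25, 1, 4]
λ = -3: alg = 2, geom = 2; λ = 2: alg = 3, geom = 2

Step 1 — factor the characteristic polynomial to read off the algebraic multiplicities:
  χ_A(x) = (x - 2)^3*(x + 3)^2

Step 2 — compute geometric multiplicities via the rank-nullity identity g(λ) = n − rank(A − λI):
  rank(A − (-3)·I) = 3, so dim ker(A − (-3)·I) = n − 3 = 2
  rank(A − (2)·I) = 3, so dim ker(A − (2)·I) = n − 3 = 2

Summary:
  λ = -3: algebraic multiplicity = 2, geometric multiplicity = 2
  λ = 2: algebraic multiplicity = 3, geometric multiplicity = 2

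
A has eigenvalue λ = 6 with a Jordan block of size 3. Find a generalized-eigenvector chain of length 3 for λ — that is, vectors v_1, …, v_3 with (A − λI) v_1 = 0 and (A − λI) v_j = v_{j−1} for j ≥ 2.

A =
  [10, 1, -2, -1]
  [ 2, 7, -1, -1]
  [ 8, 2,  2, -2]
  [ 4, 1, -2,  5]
A Jordan chain for λ = 6 of length 3:
v_1 = (-2, -2, -4, -2)ᵀ
v_2 = (4, 2, 8, 4)ᵀ
v_3 = (1, 0, 0, 0)ᵀ

Let N = A − (6)·I. We want v_3 with N^3 v_3 = 0 but N^2 v_3 ≠ 0; then v_{j-1} := N · v_j for j = 3, …, 2.

Pick v_3 = (1, 0, 0, 0)ᵀ.
Then v_2 = N · v_3 = (4, 2, 8, 4)ᵀ.
Then v_1 = N · v_2 = (-2, -2, -4, -2)ᵀ.

Sanity check: (A − (6)·I) v_1 = (0, 0, 0, 0)ᵀ = 0. ✓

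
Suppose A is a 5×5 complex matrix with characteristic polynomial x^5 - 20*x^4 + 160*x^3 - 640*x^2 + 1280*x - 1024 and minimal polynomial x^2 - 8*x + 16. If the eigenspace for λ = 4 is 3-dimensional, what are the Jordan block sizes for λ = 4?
Block sizes for λ = 4: [2, 2, 1]

Step 1 — from the characteristic polynomial, algebraic multiplicity of λ = 4 is 5. From dim ker(A − (4)·I) = 3, there are exactly 3 Jordan blocks for λ = 4.
Step 2 — from the minimal polynomial, the factor (x − 4)^2 tells us the largest block for λ = 4 has size 2.
Step 3 — with total size 5, 3 blocks, and largest block 2, the block sizes (in nonincreasing order) are [2, 2, 1].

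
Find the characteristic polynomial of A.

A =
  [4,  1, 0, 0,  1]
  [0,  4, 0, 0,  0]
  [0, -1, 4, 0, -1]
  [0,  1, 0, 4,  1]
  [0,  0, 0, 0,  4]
x^5 - 20*x^4 + 160*x^3 - 640*x^2 + 1280*x - 1024

Expanding det(x·I − A) (e.g. by cofactor expansion or by noting that A is similar to its Jordan form J, which has the same characteristic polynomial as A) gives
  χ_A(x) = x^5 - 20*x^4 + 160*x^3 - 640*x^2 + 1280*x - 1024
which factors as (x - 4)^5. The eigenvalues (with algebraic multiplicities) are λ = 4 with multiplicity 5.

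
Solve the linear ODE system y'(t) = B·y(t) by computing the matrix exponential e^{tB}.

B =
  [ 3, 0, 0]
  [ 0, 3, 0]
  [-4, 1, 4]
e^{tB} =
  [exp(3*t), 0, 0]
  [0, exp(3*t), 0]
  [-4*exp(4*t) + 4*exp(3*t), exp(4*t) - exp(3*t), exp(4*t)]

Strategy: write B = P · J · P⁻¹ where J is a Jordan canonical form, so e^{tB} = P · e^{tJ} · P⁻¹, and e^{tJ} can be computed block-by-block.

B has Jordan form
J =
  [3, 0, 0]
  [0, 3, 0]
  [0, 0, 4]
(up to reordering of blocks).

Per-block formulas:
  For a 1×1 block at λ = 3: exp(t · [3]) = [e^(3t)].
  For a 1×1 block at λ = 4: exp(t · [4]) = [e^(4t)].

After assembling e^{tJ} and conjugating by P, we get:

e^{tB} =
  [exp(3*t), 0, 0]
  [0, exp(3*t), 0]
  [-4*exp(4*t) + 4*exp(3*t), exp(4*t) - exp(3*t), exp(4*t)]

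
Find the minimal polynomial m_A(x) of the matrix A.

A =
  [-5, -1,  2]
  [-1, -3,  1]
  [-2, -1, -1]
x^3 + 9*x^2 + 27*x + 27

The characteristic polynomial is χ_A(x) = (x + 3)^3, so the eigenvalues are known. The minimal polynomial is
  m_A(x) = Π_λ (x − λ)^{k_λ}
where k_λ is the size of the *largest* Jordan block for λ (equivalently, the smallest k with (A − λI)^k v = 0 for every generalised eigenvector v of λ).

  λ = -3: largest Jordan block has size 3, contributing (x + 3)^3

So m_A(x) = (x + 3)^3 = x^3 + 9*x^2 + 27*x + 27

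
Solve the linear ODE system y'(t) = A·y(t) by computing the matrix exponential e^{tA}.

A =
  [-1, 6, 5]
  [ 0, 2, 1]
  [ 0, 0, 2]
e^{tA} =
  [exp(-t), 2*exp(2*t) - 2*exp(-t), 2*t*exp(2*t) + exp(2*t) - exp(-t)]
  [0, exp(2*t), t*exp(2*t)]
  [0, 0, exp(2*t)]

Strategy: write A = P · J · P⁻¹ where J is a Jordan canonical form, so e^{tA} = P · e^{tJ} · P⁻¹, and e^{tJ} can be computed block-by-block.

A has Jordan form
J =
  [-1, 0, 0]
  [ 0, 2, 1]
  [ 0, 0, 2]
(up to reordering of blocks).

Per-block formulas:
  For a 1×1 block at λ = -1: exp(t · [-1]) = [e^(-1t)].
  For a 2×2 Jordan block J_2(2): exp(t · J_2(2)) = e^(2t)·(I + t·N), where N is the 2×2 nilpotent shift.

After assembling e^{tJ} and conjugating by P, we get:

e^{tA} =
  [exp(-t), 2*exp(2*t) - 2*exp(-t), 2*t*exp(2*t) + exp(2*t) - exp(-t)]
  [0, exp(2*t), t*exp(2*t)]
  [0, 0, exp(2*t)]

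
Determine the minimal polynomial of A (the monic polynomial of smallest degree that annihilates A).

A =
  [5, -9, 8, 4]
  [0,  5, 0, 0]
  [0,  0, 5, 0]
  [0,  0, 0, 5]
x^2 - 10*x + 25

The characteristic polynomial is χ_A(x) = (x - 5)^4, so the eigenvalues are known. The minimal polynomial is
  m_A(x) = Π_λ (x − λ)^{k_λ}
where k_λ is the size of the *largest* Jordan block for λ (equivalently, the smallest k with (A − λI)^k v = 0 for every generalised eigenvector v of λ).

  λ = 5: largest Jordan block has size 2, contributing (x − 5)^2

So m_A(x) = (x - 5)^2 = x^2 - 10*x + 25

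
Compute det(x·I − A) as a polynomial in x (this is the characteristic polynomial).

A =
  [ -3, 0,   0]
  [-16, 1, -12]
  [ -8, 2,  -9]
x^3 + 11*x^2 + 39*x + 45

Expanding det(x·I − A) (e.g. by cofactor expansion or by noting that A is similar to its Jordan form J, which has the same characteristic polynomial as A) gives
  χ_A(x) = x^3 + 11*x^2 + 39*x + 45
which factors as (x + 3)^2*(x + 5). The eigenvalues (with algebraic multiplicities) are λ = -5 with multiplicity 1, λ = -3 with multiplicity 2.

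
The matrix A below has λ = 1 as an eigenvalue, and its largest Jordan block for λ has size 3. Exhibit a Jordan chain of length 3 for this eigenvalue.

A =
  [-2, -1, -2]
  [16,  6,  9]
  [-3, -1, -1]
A Jordan chain for λ = 1 of length 3:
v_1 = (-1, 5, -1)ᵀ
v_2 = (-3, 16, -3)ᵀ
v_3 = (1, 0, 0)ᵀ

Let N = A − (1)·I. We want v_3 with N^3 v_3 = 0 but N^2 v_3 ≠ 0; then v_{j-1} := N · v_j for j = 3, …, 2.

Pick v_3 = (1, 0, 0)ᵀ.
Then v_2 = N · v_3 = (-3, 16, -3)ᵀ.
Then v_1 = N · v_2 = (-1, 5, -1)ᵀ.

Sanity check: (A − (1)·I) v_1 = (0, 0, 0)ᵀ = 0. ✓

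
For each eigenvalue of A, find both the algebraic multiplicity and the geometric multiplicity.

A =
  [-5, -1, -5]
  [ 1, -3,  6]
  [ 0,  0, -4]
λ = -4: alg = 3, geom = 1

Step 1 — factor the characteristic polynomial to read off the algebraic multiplicities:
  χ_A(x) = (x + 4)^3

Step 2 — compute geometric multiplicities via the rank-nullity identity g(λ) = n − rank(A − λI):
  rank(A − (-4)·I) = 2, so dim ker(A − (-4)·I) = n − 2 = 1

Summary:
  λ = -4: algebraic multiplicity = 3, geometric multiplicity = 1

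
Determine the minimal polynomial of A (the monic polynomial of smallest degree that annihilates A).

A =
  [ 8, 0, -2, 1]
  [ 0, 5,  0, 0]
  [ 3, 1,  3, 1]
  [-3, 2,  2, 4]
x^2 - 10*x + 25

The characteristic polynomial is χ_A(x) = (x - 5)^4, so the eigenvalues are known. The minimal polynomial is
  m_A(x) = Π_λ (x − λ)^{k_λ}
where k_λ is the size of the *largest* Jordan block for λ (equivalently, the smallest k with (A − λI)^k v = 0 for every generalised eigenvector v of λ).

  λ = 5: largest Jordan block has size 2, contributing (x − 5)^2

So m_A(x) = (x - 5)^2 = x^2 - 10*x + 25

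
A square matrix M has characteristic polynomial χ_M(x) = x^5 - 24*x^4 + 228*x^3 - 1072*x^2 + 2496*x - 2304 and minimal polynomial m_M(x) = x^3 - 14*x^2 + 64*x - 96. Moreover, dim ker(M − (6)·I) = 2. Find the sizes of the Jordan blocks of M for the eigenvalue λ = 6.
Block sizes for λ = 6: [1, 1]

Step 1 — from the characteristic polynomial, algebraic multiplicity of λ = 6 is 2. From dim ker(M − (6)·I) = 2, there are exactly 2 Jordan blocks for λ = 6.
Step 2 — from the minimal polynomial, the factor (x − 6) tells us the largest block for λ = 6 has size 1.
Step 3 — with total size 2, 2 blocks, and largest block 1, the block sizes (in nonincreasing order) are [1, 1].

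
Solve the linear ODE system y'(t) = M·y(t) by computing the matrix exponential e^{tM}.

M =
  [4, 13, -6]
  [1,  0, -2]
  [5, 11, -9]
e^{tM} =
  [-t*exp(-3*t) + 2*exp(t) - exp(-3*t), -3*t*exp(-3*t) + 4*exp(t) - 4*exp(-3*t), 2*t*exp(-3*t) - 2*exp(t) + 2*exp(-3*t)]
  [t*exp(-3*t), 3*t*exp(-3*t) + exp(-3*t), -2*t*exp(-3*t)]
  [t*exp(-3*t) + exp(t) - exp(-3*t), 3*t*exp(-3*t) + 2*exp(t) - 2*exp(-3*t), -2*t*exp(-3*t) - exp(t) + 2*exp(-3*t)]

Strategy: write M = P · J · P⁻¹ where J is a Jordan canonical form, so e^{tM} = P · e^{tJ} · P⁻¹, and e^{tJ} can be computed block-by-block.

M has Jordan form
J =
  [-3,  1, 0]
  [ 0, -3, 0]
  [ 0,  0, 1]
(up to reordering of blocks).

Per-block formulas:
  For a 1×1 block at λ = 1: exp(t · [1]) = [e^(1t)].
  For a 2×2 Jordan block J_2(-3): exp(t · J_2(-3)) = e^(-3t)·(I + t·N), where N is the 2×2 nilpotent shift.

After assembling e^{tJ} and conjugating by P, we get:

e^{tM} =
  [-t*exp(-3*t) + 2*exp(t) - exp(-3*t), -3*t*exp(-3*t) + 4*exp(t) - 4*exp(-3*t), 2*t*exp(-3*t) - 2*exp(t) + 2*exp(-3*t)]
  [t*exp(-3*t), 3*t*exp(-3*t) + exp(-3*t), -2*t*exp(-3*t)]
  [t*exp(-3*t) + exp(t) - exp(-3*t), 3*t*exp(-3*t) + 2*exp(t) - 2*exp(-3*t), -2*t*exp(-3*t) - exp(t) + 2*exp(-3*t)]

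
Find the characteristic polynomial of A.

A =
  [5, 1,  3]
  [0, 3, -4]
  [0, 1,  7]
x^3 - 15*x^2 + 75*x - 125

Expanding det(x·I − A) (e.g. by cofactor expansion or by noting that A is similar to its Jordan form J, which has the same characteristic polynomial as A) gives
  χ_A(x) = x^3 - 15*x^2 + 75*x - 125
which factors as (x - 5)^3. The eigenvalues (with algebraic multiplicities) are λ = 5 with multiplicity 3.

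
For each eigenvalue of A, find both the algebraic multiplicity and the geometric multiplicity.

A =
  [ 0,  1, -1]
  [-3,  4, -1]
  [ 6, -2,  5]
λ = 3: alg = 3, geom = 2

Step 1 — factor the characteristic polynomial to read off the algebraic multiplicities:
  χ_A(x) = (x - 3)^3

Step 2 — compute geometric multiplicities via the rank-nullity identity g(λ) = n − rank(A − λI):
  rank(A − (3)·I) = 1, so dim ker(A − (3)·I) = n − 1 = 2

Summary:
  λ = 3: algebraic multiplicity = 3, geometric multiplicity = 2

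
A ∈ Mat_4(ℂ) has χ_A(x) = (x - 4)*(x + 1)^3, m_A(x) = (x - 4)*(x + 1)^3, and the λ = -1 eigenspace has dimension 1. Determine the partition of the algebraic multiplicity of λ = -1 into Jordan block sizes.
Block sizes for λ = -1: [3]

Step 1 — from the characteristic polynomial, algebraic multiplicity of λ = -1 is 3. From dim ker(A − (-1)·I) = 1, there are exactly 1 Jordan blocks for λ = -1.
Step 2 — from the minimal polynomial, the factor (x + 1)^3 tells us the largest block for λ = -1 has size 3.
Step 3 — with total size 3, 1 blocks, and largest block 3, the block sizes (in nonincreasing order) are [3].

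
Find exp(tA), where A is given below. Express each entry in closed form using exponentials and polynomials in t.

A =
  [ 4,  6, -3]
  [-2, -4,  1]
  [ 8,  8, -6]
e^{tA} =
  [6*t*exp(-2*t) + exp(-2*t), 6*t*exp(-2*t), -3*t*exp(-2*t)]
  [-2*t*exp(-2*t), -2*t*exp(-2*t) + exp(-2*t), t*exp(-2*t)]
  [8*t*exp(-2*t), 8*t*exp(-2*t), -4*t*exp(-2*t) + exp(-2*t)]

Strategy: write A = P · J · P⁻¹ where J is a Jordan canonical form, so e^{tA} = P · e^{tJ} · P⁻¹, and e^{tJ} can be computed block-by-block.

A has Jordan form
J =
  [-2,  1,  0]
  [ 0, -2,  0]
  [ 0,  0, -2]
(up to reordering of blocks).

Per-block formulas:
  For a 1×1 block at λ = -2: exp(t · [-2]) = [e^(-2t)].
  For a 2×2 Jordan block J_2(-2): exp(t · J_2(-2)) = e^(-2t)·(I + t·N), where N is the 2×2 nilpotent shift.

After assembling e^{tJ} and conjugating by P, we get:

e^{tA} =
  [6*t*exp(-2*t) + exp(-2*t), 6*t*exp(-2*t), -3*t*exp(-2*t)]
  [-2*t*exp(-2*t), -2*t*exp(-2*t) + exp(-2*t), t*exp(-2*t)]
  [8*t*exp(-2*t), 8*t*exp(-2*t), -4*t*exp(-2*t) + exp(-2*t)]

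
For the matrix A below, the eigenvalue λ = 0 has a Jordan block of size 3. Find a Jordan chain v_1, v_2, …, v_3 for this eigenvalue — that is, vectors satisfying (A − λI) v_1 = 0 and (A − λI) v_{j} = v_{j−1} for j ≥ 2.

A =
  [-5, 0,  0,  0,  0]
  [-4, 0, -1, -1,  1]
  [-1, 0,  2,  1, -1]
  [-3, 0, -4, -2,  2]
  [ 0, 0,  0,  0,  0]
A Jordan chain for λ = 0 of length 3:
v_1 = (0, 2, 0, 0, 0)ᵀ
v_2 = (0, -1, 2, -4, 0)ᵀ
v_3 = (0, 0, 1, 0, 0)ᵀ

Let N = A − (0)·I. We want v_3 with N^3 v_3 = 0 but N^2 v_3 ≠ 0; then v_{j-1} := N · v_j for j = 3, …, 2.

Pick v_3 = (0, 0, 1, 0, 0)ᵀ.
Then v_2 = N · v_3 = (0, -1, 2, -4, 0)ᵀ.
Then v_1 = N · v_2 = (0, 2, 0, 0, 0)ᵀ.

Sanity check: (A − (0)·I) v_1 = (0, 0, 0, 0, 0)ᵀ = 0. ✓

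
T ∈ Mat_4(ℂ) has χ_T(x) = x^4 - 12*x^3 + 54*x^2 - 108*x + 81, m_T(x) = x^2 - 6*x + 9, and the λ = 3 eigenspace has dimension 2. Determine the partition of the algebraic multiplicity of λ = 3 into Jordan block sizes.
Block sizes for λ = 3: [2, 2]

Step 1 — from the characteristic polynomial, algebraic multiplicity of λ = 3 is 4. From dim ker(T − (3)·I) = 2, there are exactly 2 Jordan blocks for λ = 3.
Step 2 — from the minimal polynomial, the factor (x − 3)^2 tells us the largest block for λ = 3 has size 2.
Step 3 — with total size 4, 2 blocks, and largest block 2, the block sizes (in nonincreasing order) are [2, 2].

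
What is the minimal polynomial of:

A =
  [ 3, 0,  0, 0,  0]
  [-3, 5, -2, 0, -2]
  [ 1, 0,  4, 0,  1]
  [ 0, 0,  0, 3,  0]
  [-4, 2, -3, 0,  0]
x^3 - 9*x^2 + 27*x - 27

The characteristic polynomial is χ_A(x) = (x - 3)^5, so the eigenvalues are known. The minimal polynomial is
  m_A(x) = Π_λ (x − λ)^{k_λ}
where k_λ is the size of the *largest* Jordan block for λ (equivalently, the smallest k with (A − λI)^k v = 0 for every generalised eigenvector v of λ).

  λ = 3: largest Jordan block has size 3, contributing (x − 3)^3

So m_A(x) = (x - 3)^3 = x^3 - 9*x^2 + 27*x - 27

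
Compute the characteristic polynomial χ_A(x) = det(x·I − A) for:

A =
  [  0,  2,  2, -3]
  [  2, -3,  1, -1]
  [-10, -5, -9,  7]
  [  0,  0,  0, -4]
x^4 + 16*x^3 + 96*x^2 + 256*x + 256

Expanding det(x·I − A) (e.g. by cofactor expansion or by noting that A is similar to its Jordan form J, which has the same characteristic polynomial as A) gives
  χ_A(x) = x^4 + 16*x^3 + 96*x^2 + 256*x + 256
which factors as (x + 4)^4. The eigenvalues (with algebraic multiplicities) are λ = -4 with multiplicity 4.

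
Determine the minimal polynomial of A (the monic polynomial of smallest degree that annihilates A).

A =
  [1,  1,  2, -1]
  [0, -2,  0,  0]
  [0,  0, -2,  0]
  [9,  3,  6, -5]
x^2 + 4*x + 4

The characteristic polynomial is χ_A(x) = (x + 2)^4, so the eigenvalues are known. The minimal polynomial is
  m_A(x) = Π_λ (x − λ)^{k_λ}
where k_λ is the size of the *largest* Jordan block for λ (equivalently, the smallest k with (A − λI)^k v = 0 for every generalised eigenvector v of λ).

  λ = -2: largest Jordan block has size 2, contributing (x + 2)^2

So m_A(x) = (x + 2)^2 = x^2 + 4*x + 4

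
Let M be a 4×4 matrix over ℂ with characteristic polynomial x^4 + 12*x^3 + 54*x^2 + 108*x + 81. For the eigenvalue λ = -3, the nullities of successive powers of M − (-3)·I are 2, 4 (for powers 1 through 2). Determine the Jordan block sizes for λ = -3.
Block sizes for λ = -3: [2, 2]

From the dimensions of kernels of powers, the number of Jordan blocks of size at least j is d_j − d_{j−1} where d_j = dim ker(N^j) (with d_0 = 0). Computing the differences gives [2, 2].
The number of blocks of size exactly k is (#blocks of size ≥ k) − (#blocks of size ≥ k + 1), so the partition is: 2 block(s) of size 2.
In nonincreasing order the block sizes are [2, 2].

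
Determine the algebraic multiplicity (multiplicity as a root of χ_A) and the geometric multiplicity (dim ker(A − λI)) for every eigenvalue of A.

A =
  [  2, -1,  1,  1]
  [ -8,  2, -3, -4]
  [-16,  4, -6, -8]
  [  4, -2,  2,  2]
λ = 0: alg = 4, geom = 2

Step 1 — factor the characteristic polynomial to read off the algebraic multiplicities:
  χ_A(x) = x^4

Step 2 — compute geometric multiplicities via the rank-nullity identity g(λ) = n − rank(A − λI):
  rank(A − (0)·I) = 2, so dim ker(A − (0)·I) = n − 2 = 2

Summary:
  λ = 0: algebraic multiplicity = 4, geometric multiplicity = 2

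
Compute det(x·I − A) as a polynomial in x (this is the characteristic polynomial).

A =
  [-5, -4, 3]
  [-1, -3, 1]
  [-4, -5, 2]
x^3 + 6*x^2 + 12*x + 8

Expanding det(x·I − A) (e.g. by cofactor expansion or by noting that A is similar to its Jordan form J, which has the same characteristic polynomial as A) gives
  χ_A(x) = x^3 + 6*x^2 + 12*x + 8
which factors as (x + 2)^3. The eigenvalues (with algebraic multiplicities) are λ = -2 with multiplicity 3.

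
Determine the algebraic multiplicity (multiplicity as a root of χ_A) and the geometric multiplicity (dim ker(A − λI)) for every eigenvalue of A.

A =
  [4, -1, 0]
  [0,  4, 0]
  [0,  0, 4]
λ = 4: alg = 3, geom = 2

Step 1 — factor the characteristic polynomial to read off the algebraic multiplicities:
  χ_A(x) = (x - 4)^3

Step 2 — compute geometric multiplicities via the rank-nullity identity g(λ) = n − rank(A − λI):
  rank(A − (4)·I) = 1, so dim ker(A − (4)·I) = n − 1 = 2

Summary:
  λ = 4: algebraic multiplicity = 3, geometric multiplicity = 2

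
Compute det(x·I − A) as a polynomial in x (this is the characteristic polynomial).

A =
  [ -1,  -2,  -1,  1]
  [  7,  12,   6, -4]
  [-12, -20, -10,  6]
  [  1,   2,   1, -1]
x^4

Expanding det(x·I − A) (e.g. by cofactor expansion or by noting that A is similar to its Jordan form J, which has the same characteristic polynomial as A) gives
  χ_A(x) = x^4
which factors as x^4. The eigenvalues (with algebraic multiplicities) are λ = 0 with multiplicity 4.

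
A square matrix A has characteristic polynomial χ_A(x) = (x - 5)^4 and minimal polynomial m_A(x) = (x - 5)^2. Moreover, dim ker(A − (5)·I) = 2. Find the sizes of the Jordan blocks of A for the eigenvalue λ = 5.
Block sizes for λ = 5: [2, 2]

Step 1 — from the characteristic polynomial, algebraic multiplicity of λ = 5 is 4. From dim ker(A − (5)·I) = 2, there are exactly 2 Jordan blocks for λ = 5.
Step 2 — from the minimal polynomial, the factor (x − 5)^2 tells us the largest block for λ = 5 has size 2.
Step 3 — with total size 4, 2 blocks, and largest block 2, the block sizes (in nonincreasing order) are [2, 2].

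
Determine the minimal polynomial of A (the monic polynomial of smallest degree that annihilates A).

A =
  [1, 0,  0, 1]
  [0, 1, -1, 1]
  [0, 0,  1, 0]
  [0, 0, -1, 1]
x^3 - 3*x^2 + 3*x - 1

The characteristic polynomial is χ_A(x) = (x - 1)^4, so the eigenvalues are known. The minimal polynomial is
  m_A(x) = Π_λ (x − λ)^{k_λ}
where k_λ is the size of the *largest* Jordan block for λ (equivalently, the smallest k with (A − λI)^k v = 0 for every generalised eigenvector v of λ).

  λ = 1: largest Jordan block has size 3, contributing (x − 1)^3

So m_A(x) = (x - 1)^3 = x^3 - 3*x^2 + 3*x - 1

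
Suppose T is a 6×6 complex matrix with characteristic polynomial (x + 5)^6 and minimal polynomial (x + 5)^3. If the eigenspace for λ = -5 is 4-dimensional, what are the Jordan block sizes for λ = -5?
Block sizes for λ = -5: [3, 1, 1, 1]

Step 1 — from the characteristic polynomial, algebraic multiplicity of λ = -5 is 6. From dim ker(T − (-5)·I) = 4, there are exactly 4 Jordan blocks for λ = -5.
Step 2 — from the minimal polynomial, the factor (x + 5)^3 tells us the largest block for λ = -5 has size 3.
Step 3 — with total size 6, 4 blocks, and largest block 3, the block sizes (in nonincreasing order) are [3, 1, 1, 1].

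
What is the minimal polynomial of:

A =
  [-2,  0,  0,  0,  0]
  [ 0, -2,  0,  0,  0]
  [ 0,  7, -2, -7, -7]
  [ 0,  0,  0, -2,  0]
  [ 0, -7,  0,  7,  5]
x^2 - 3*x - 10

The characteristic polynomial is χ_A(x) = (x - 5)*(x + 2)^4, so the eigenvalues are known. The minimal polynomial is
  m_A(x) = Π_λ (x − λ)^{k_λ}
where k_λ is the size of the *largest* Jordan block for λ (equivalently, the smallest k with (A − λI)^k v = 0 for every generalised eigenvector v of λ).

  λ = -2: largest Jordan block has size 1, contributing (x + 2)
  λ = 5: largest Jordan block has size 1, contributing (x − 5)

So m_A(x) = (x - 5)*(x + 2) = x^2 - 3*x - 10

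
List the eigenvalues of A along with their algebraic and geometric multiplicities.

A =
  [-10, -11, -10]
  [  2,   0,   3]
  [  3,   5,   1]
λ = -3: alg = 3, geom = 1

Step 1 — factor the characteristic polynomial to read off the algebraic multiplicities:
  χ_A(x) = (x + 3)^3

Step 2 — compute geometric multiplicities via the rank-nullity identity g(λ) = n − rank(A − λI):
  rank(A − (-3)·I) = 2, so dim ker(A − (-3)·I) = n − 2 = 1

Summary:
  λ = -3: algebraic multiplicity = 3, geometric multiplicity = 1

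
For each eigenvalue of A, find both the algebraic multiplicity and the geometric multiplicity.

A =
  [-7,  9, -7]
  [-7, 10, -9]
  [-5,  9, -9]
λ = -2: alg = 3, geom = 1

Step 1 — factor the characteristic polynomial to read off the algebraic multiplicities:
  χ_A(x) = (x + 2)^3

Step 2 — compute geometric multiplicities via the rank-nullity identity g(λ) = n − rank(A − λI):
  rank(A − (-2)·I) = 2, so dim ker(A − (-2)·I) = n − 2 = 1

Summary:
  λ = -2: algebraic multiplicity = 3, geometric multiplicity = 1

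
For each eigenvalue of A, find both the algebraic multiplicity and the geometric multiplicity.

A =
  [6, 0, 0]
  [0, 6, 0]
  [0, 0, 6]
λ = 6: alg = 3, geom = 3

Step 1 — factor the characteristic polynomial to read off the algebraic multiplicities:
  χ_A(x) = (x - 6)^3

Step 2 — compute geometric multiplicities via the rank-nullity identity g(λ) = n − rank(A − λI):
  rank(A − (6)·I) = 0, so dim ker(A − (6)·I) = n − 0 = 3

Summary:
  λ = 6: algebraic multiplicity = 3, geometric multiplicity = 3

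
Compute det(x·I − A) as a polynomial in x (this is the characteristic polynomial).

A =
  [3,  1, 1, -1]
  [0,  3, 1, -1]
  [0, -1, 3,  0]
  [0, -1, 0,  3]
x^4 - 12*x^3 + 54*x^2 - 108*x + 81

Expanding det(x·I − A) (e.g. by cofactor expansion or by noting that A is similar to its Jordan form J, which has the same characteristic polynomial as A) gives
  χ_A(x) = x^4 - 12*x^3 + 54*x^2 - 108*x + 81
which factors as (x - 3)^4. The eigenvalues (with algebraic multiplicities) are λ = 3 with multiplicity 4.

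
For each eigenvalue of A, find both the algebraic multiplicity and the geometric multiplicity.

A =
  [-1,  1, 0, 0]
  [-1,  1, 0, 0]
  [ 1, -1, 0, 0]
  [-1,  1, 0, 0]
λ = 0: alg = 4, geom = 3

Step 1 — factor the characteristic polynomial to read off the algebraic multiplicities:
  χ_A(x) = x^4

Step 2 — compute geometric multiplicities via the rank-nullity identity g(λ) = n − rank(A − λI):
  rank(A − (0)·I) = 1, so dim ker(A − (0)·I) = n − 1 = 3

Summary:
  λ = 0: algebraic multiplicity = 4, geometric multiplicity = 3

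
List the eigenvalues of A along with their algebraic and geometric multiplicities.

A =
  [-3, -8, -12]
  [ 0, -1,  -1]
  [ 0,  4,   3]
λ = -3: alg = 1, geom = 1; λ = 1: alg = 2, geom = 1

Step 1 — factor the characteristic polynomial to read off the algebraic multiplicities:
  χ_A(x) = (x - 1)^2*(x + 3)

Step 2 — compute geometric multiplicities via the rank-nullity identity g(λ) = n − rank(A − λI):
  rank(A − (-3)·I) = 2, so dim ker(A − (-3)·I) = n − 2 = 1
  rank(A − (1)·I) = 2, so dim ker(A − (1)·I) = n − 2 = 1

Summary:
  λ = -3: algebraic multiplicity = 1, geometric multiplicity = 1
  λ = 1: algebraic multiplicity = 2, geometric multiplicity = 1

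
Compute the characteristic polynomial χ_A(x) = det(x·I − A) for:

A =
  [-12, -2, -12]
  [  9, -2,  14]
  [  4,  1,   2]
x^3 + 12*x^2 + 48*x + 64

Expanding det(x·I − A) (e.g. by cofactor expansion or by noting that A is similar to its Jordan form J, which has the same characteristic polynomial as A) gives
  χ_A(x) = x^3 + 12*x^2 + 48*x + 64
which factors as (x + 4)^3. The eigenvalues (with algebraic multiplicities) are λ = -4 with multiplicity 3.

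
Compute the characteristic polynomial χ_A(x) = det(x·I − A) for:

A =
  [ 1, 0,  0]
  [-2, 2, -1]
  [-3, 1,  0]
x^3 - 3*x^2 + 3*x - 1

Expanding det(x·I − A) (e.g. by cofactor expansion or by noting that A is similar to its Jordan form J, which has the same characteristic polynomial as A) gives
  χ_A(x) = x^3 - 3*x^2 + 3*x - 1
which factors as (x - 1)^3. The eigenvalues (with algebraic multiplicities) are λ = 1 with multiplicity 3.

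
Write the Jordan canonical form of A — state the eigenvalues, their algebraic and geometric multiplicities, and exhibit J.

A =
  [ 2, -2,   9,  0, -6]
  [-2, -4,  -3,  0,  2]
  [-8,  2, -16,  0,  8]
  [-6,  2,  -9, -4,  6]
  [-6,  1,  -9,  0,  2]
J_3(-4) ⊕ J_1(-4) ⊕ J_1(-4)

The characteristic polynomial is
  det(x·I − A) = x^5 + 20*x^4 + 160*x^3 + 640*x^2 + 1280*x + 1024 = (x + 4)^5

Eigenvalues and multiplicities (the geometric multiplicity of λ is n − rank(A − λI), which equals the number of Jordan blocks for λ):
  λ = -4: algebraic multiplicity = 5, geometric multiplicity = 3

Determining the block sizes for each eigenvalue:
  λ = -4: with am = 5 and gm = 3, the partition is not yet determined (e.g. several partitions of 5 into 3 parts exist). Let N = A − (-4)·I. Computing rank(N^1) = 2, rank(N^2) = 1, rank(N^3) = 0; the number of blocks of size ≥ j is rank(N^{j−1}) − rank(N^j), giving [3, 1, 1]. So we have 1 block(s) of size 3, 2 block(s) of size 1 → block sizes [3, 1, 1]

Assembling the blocks gives a Jordan form
J =
  [-4,  1,  0,  0,  0]
  [ 0, -4,  1,  0,  0]
  [ 0,  0, -4,  0,  0]
  [ 0,  0,  0, -4,  0]
  [ 0,  0,  0,  0, -4]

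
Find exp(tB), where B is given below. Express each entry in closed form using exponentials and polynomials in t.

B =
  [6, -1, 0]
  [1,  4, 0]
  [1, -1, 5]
e^{tB} =
  [t*exp(5*t) + exp(5*t), -t*exp(5*t), 0]
  [t*exp(5*t), -t*exp(5*t) + exp(5*t), 0]
  [t*exp(5*t), -t*exp(5*t), exp(5*t)]

Strategy: write B = P · J · P⁻¹ where J is a Jordan canonical form, so e^{tB} = P · e^{tJ} · P⁻¹, and e^{tJ} can be computed block-by-block.

B has Jordan form
J =
  [5, 1, 0]
  [0, 5, 0]
  [0, 0, 5]
(up to reordering of blocks).

Per-block formulas:
  For a 2×2 Jordan block J_2(5): exp(t · J_2(5)) = e^(5t)·(I + t·N), where N is the 2×2 nilpotent shift.
  For a 1×1 block at λ = 5: exp(t · [5]) = [e^(5t)].

After assembling e^{tJ} and conjugating by P, we get:

e^{tB} =
  [t*exp(5*t) + exp(5*t), -t*exp(5*t), 0]
  [t*exp(5*t), -t*exp(5*t) + exp(5*t), 0]
  [t*exp(5*t), -t*exp(5*t), exp(5*t)]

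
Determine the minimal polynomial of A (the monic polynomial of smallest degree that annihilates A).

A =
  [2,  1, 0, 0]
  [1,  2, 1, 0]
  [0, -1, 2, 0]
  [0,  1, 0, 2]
x^3 - 6*x^2 + 12*x - 8

The characteristic polynomial is χ_A(x) = (x - 2)^4, so the eigenvalues are known. The minimal polynomial is
  m_A(x) = Π_λ (x − λ)^{k_λ}
where k_λ is the size of the *largest* Jordan block for λ (equivalently, the smallest k with (A − λI)^k v = 0 for every generalised eigenvector v of λ).

  λ = 2: largest Jordan block has size 3, contributing (x − 2)^3

So m_A(x) = (x - 2)^3 = x^3 - 6*x^2 + 12*x - 8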